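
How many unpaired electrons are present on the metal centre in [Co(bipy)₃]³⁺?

Ligand charges: 2,2′-bipyridine is neutral. With an overall charge of +3 the cobalt centre must be in the +3 oxidation state.
Cobalt is a group-9 element; Co(III) is therefore d⁶.
Counting donor atoms: 3×2,2′-bipyridine (bidentate) → 6 donors. Coordination number = 6.
The spin state decides the count: Co(III) has an exceptionally large octahedral splitting and is low-spin with essentially every ligand except fluoride.
An octahedral low-spin d⁶ ion is t₂g⁶e_g⁰, giving 0 unpaired electrons.

0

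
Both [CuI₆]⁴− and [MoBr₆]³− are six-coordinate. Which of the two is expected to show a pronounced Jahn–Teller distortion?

[CuI₆]⁴−

[CuI₆]⁴−: Ligand charges: each iodide is −1. With an overall charge of −4 the copper centre must be in the +2 oxidation state. Copper is a group-11 element; Cu(II) is therefore d⁹. The t₂g⁶e_g³ configuration has an unevenly filled e_g set; the Jahn–Teller theorem predicts a tetragonal distortion (typically axial elongation) to lift the degeneracy.
[MoBr₆]³−: Each bromide is −1; balancing the −3 overall charge requires Mo(III). Molybdenum is a group-6 element; Mo(III) is therefore d³. The d³ configuration leaves the e_g set evenly filled (or empty) — no strong Jahn–Teller driving force.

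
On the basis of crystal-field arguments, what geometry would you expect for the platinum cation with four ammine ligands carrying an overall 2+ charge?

Summing ligand charges against the +2 overall charge gives an oxidation state of +2 for platinum.
Group 10 minus oxidation state 2 gives a d⁸ configuration.
Coordination number: 4.
A 5d d⁸ ion has a large crystal-field splitting; square planar leaves the high-energy d_{x²−y²} orbital empty and maximises CFSE.

square planar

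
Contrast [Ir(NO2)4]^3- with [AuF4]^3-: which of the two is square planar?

For [Ir(NO2)4]^3-: Summing ligand charges against the −3 overall charge gives an oxidation state of +1 for iridium. Group 9 minus oxidation state 1 gives a d⁸ configuration. A 5d d⁸ ion has a large crystal-field splitting; square planar leaves the high-energy d_{x²−y²} orbital empty and maximises CFSE. → square planar.
For [AuF4]^3-: Summing ligand charges against the −3 overall charge gives an oxidation state of +1 for gold. Au sits in group 11, so the d-electron count is 11 − 1 = 10. A d¹⁰ ion has no crystal-field stabilisation preference between square planar and tetrahedral, so four ligands adopt the sterically favoured tetrahedral geometry. → tetrahedral.

[Ir(NO2)4]^3-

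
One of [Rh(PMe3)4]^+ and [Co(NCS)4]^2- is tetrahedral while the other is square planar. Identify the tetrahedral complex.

For [Rh(PMe3)4]^+: Ligand charges: trimethylphosphine is neutral. With an overall charge of +1 the rhodium centre must be in the +1 oxidation state. Rhodium is a group-9 element; Rh(I) is therefore d⁸. A 4d d⁸ ion has a large crystal-field splitting; square planar leaves the high-energy d_{x²−y²} orbital empty and maximises CFSE. → square planar.
For [Co(NCS)4]^2-: Ligand charges: each isothiocyanate is −1. With an overall charge of −2 the cobalt centre must be in the +2 oxidation state. Co sits in group 9, so the d-electron count is 9 − 2 = 7. For a high-spin 3d d⁷ ion with weak-field ligands the small Δₜ gives little square-planar CFSE advantage, so four ligands adopt the sterically favoured tetrahedral geometry. → tetrahedral.

[Co(NCS)4]^2-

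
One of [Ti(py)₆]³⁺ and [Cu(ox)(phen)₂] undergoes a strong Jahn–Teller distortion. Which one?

[Cu(ox)(phen)₂]

[Ti(py)₆]³⁺: Ligand charges: pyridine is neutral. With an overall charge of +3 the titanium centre must be in the +3 oxidation state. Group 4 minus oxidation state 3 gives a d¹ configuration. The d¹ configuration leaves the e_g set evenly filled (or empty) — no strong Jahn–Teller driving force.
[Cu(ox)(phen)₂]: Ligand charges: each oxalate is −2; 1,10-phenanthroline is neutral. With an overall charge of 0 the copper centre must be in the +2 oxidation state. Copper is a group-11 element; Cu(II) is therefore d⁹. The t₂g⁶e_g³ configuration has an unevenly filled e_g set; the Jahn–Teller theorem predicts a tetragonal distortion (typically axial elongation) to lift the degeneracy.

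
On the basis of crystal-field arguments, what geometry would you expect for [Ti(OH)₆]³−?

Each hydroxide is −1; balancing the −3 overall charge requires Ti(III).
Titanium is a group-4 element; Ti(III) is therefore d¹.
With 6 monodentate ligands the coordination number is 6.
Six donors around a single metal centre give an octahedral coordination sphere.

octahedral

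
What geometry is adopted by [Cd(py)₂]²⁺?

linear

Summing ligand charges against the +2 overall charge gives an oxidation state of +2 for cadmium.
Group 12 minus oxidation state 2 gives a d¹⁰ configuration.
Coordination number: 2.
A d¹⁰ ion with only two ligands adopts a linear arrangement (sp hybridisation; no CFSE preference).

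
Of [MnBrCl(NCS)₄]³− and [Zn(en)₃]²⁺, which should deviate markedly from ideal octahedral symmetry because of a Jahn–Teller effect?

[MnBrCl(NCS)₄]³−

[MnBrCl(NCS)₄]³−: Each bromide is −1; each chloride is −1; each isothiocyanate is −1; balancing the −3 overall charge requires Mn(III). Group 7 minus oxidation state 3 gives a d⁴ configuration. Bromide, chloride, and isothiocyanate are weak-field ligands for a first-row metal, so the complex is high-spin. The t₂g³e_g¹ (high-spin) configuration has an unevenly filled e_g set; the Jahn–Teller theorem predicts a tetragonal distortion (typically axial elongation) to lift the degeneracy.
[Zn(en)₃]²⁺: Summing ligand charges against the +2 overall charge gives an oxidation state of +2 for zinc. Zinc is a group-12 element; Zn(II) is therefore d¹⁰. The d¹⁰ configuration leaves the e_g set evenly filled (or empty) — no strong Jahn–Teller driving force.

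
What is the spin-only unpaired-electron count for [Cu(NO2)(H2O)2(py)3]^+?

1

Each nitro (N-bound nitrite) is −1; water is neutral; pyridine is neutral; balancing the +1 overall charge requires Cu(II).
Group 11 minus oxidation state 2 gives a d⁹ configuration.
In an octahedral field the d⁹ configuration is t₂g⁶e_g³ (only one arrangement possible), giving 1 unpaired electron.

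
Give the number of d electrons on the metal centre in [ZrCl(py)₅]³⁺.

Each chloride is −1; pyridine is neutral; balancing the +3 overall charge requires Zr(IV).
Zirconium is a group-4 element; Zr(IV) is therefore d⁰.

d0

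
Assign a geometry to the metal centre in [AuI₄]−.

Each iodide is −1; balancing the −1 overall charge requires Au(III).
Gold is a group-11 element; Au(III) is therefore d⁸.
Coordination number: 4.
A 5d d⁸ ion has a large crystal-field splitting; square planar leaves the high-energy d_{x²−y²} orbital empty and maximises CFSE.

square planar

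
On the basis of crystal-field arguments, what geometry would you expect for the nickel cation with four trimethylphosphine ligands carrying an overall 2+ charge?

square planar

Summing ligand charges against the +2 overall charge gives an oxidation state of +2 for nickel.
Ni sits in group 10, so the d-electron count is 10 − 2 = 8.
Coordination number: 4.
Trimethylphosphine is a strong-field ligand (high in the spectrochemical series).
A 3d d⁸ ion with strong-field ligands gains enough CFSE to favour square planar over tetrahedral.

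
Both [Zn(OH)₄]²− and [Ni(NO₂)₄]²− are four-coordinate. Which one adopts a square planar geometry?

For [Zn(OH)₄]²−: Summing ligand charges against the −2 overall charge gives an oxidation state of +2 for zinc. Zn sits in group 12, so the d-electron count is 12 − 2 = 10. A d¹⁰ ion has no crystal-field stabilisation preference between square planar and tetrahedral, so four ligands adopt the sterically favoured tetrahedral geometry. → tetrahedral.
For [Ni(NO₂)₄]²−: Summing ligand charges against the −2 overall charge gives an oxidation state of +2 for nickel. Nickel is a group-10 element; Ni(II) is therefore d⁸. Nitro (N-bound nitrite) is a strong-field ligand (high in the spectrochemical series). A 3d d⁸ ion with strong-field ligands gains enough CFSE to favour square planar over tetrahedral. → square planar.

[Ni(NO₂)₄]²−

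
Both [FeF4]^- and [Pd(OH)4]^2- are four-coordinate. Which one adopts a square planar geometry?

For [FeF4]^-: Each fluoride is −1; balancing the −1 overall charge requires Fe(III). Iron is a group-8 element; Fe(III) is therefore d⁵. A high-spin d⁵ ion has zero CFSE in either geometry, so four ligands adopt the sterically favoured tetrahedral geometry. → tetrahedral.
For [Pd(OH)4]^2-: Summing ligand charges against the −2 overall charge gives an oxidation state of +2 for palladium. Group 10 minus oxidation state 2 gives a d⁸ configuration. A 4d d⁸ ion has a large crystal-field splitting; square planar leaves the high-energy d_{x²−y²} orbital empty and maximises CFSE. → square planar.

[Pd(OH)4]^2-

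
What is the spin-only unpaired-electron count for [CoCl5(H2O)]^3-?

3

Summing ligand charges against the −3 overall charge gives an oxidation state of +2 for cobalt.
Cobalt is a group-9 element; Co(II) is therefore d⁷.
The spin state decides the count: Chloride is a weak-field ligand for a first-row metal, so the complex is high-spin.
An octahedral high-spin d⁷ ion is t₂g⁵e_g², giving 3 unpaired electrons.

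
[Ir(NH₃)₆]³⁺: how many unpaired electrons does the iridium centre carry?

Ligand charges: ammonia is neutral. With an overall charge of +3 the iridium centre must be in the +3 oxidation state.
Group 9 minus oxidation state 3 gives a d⁶ configuration.
The spin state decides the count: a 5d ion has a large Δₒ and is invariably low-spin.
An octahedral low-spin d⁶ ion is t₂g⁶e_g⁰, giving 0 unpaired electrons.

0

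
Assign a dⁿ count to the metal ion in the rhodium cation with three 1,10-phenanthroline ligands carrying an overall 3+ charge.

Ligand charges: 1,10-phenanthroline is neutral. With an overall charge of +3 the rhodium centre must be in the +3 oxidation state.
Rh sits in group 9, so the d-electron count is 9 − 3 = 6.

d⁶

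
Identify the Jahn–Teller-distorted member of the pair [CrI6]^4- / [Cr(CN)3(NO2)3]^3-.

[CrI6]^4-

[CrI6]^4-: Ligand charges: each iodide is −1. With an overall charge of −4 the chromium centre must be in the +2 oxidation state. Chromium is a group-6 element; Cr(II) is therefore d⁴. Iodide is a weak-field ligand for a first-row metal, so the complex is high-spin. The t₂g³e_g¹ (high-spin) configuration has an unevenly filled e_g set; the Jahn–Teller theorem predicts a tetragonal distortion (typically axial elongation) to lift the degeneracy.
[Cr(CN)3(NO2)3]^3-: Summing ligand charges against the −3 overall charge gives an oxidation state of +3 for chromium. Cr sits in group 6, so the d-electron count is 6 − 3 = 3. The d³ configuration leaves the e_g set evenly filled (or empty) — no strong Jahn–Teller driving force.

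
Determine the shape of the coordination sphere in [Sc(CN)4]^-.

tetrahedral

Ligand charges: each cyanide is −1. With an overall charge of −1 the scandium centre must be in the +3 oxidation state.
Sc sits in group 3, so the d-electron count is 3 − 3 = 0.
Coordination number: 4.
A d⁰ ion has no crystal-field stabilisation preference between square planar and tetrahedral, so four ligands adopt the sterically favoured tetrahedral geometry.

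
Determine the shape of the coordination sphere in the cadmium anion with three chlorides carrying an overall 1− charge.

trigonal planar

Summing ligand charges against the −1 overall charge gives an oxidation state of +2 for cadmium.
Group 12 minus oxidation state 2 gives a d¹⁰ configuration.
With 3 monodentate ligands the coordination number is 3.
Three ligands around a d¹⁰ centre minimise repulsion in a trigonal-planar arrangement.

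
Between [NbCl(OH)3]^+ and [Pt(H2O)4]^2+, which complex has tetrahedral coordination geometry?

[NbCl(OH)3]^+

For [NbCl(OH)3]^+: Summing ligand charges against the +1 overall charge gives an oxidation state of +5 for niobium. Niobium is a group-5 element; Nb(V) is therefore d⁰. A d⁰ ion has no crystal-field stabilisation preference between square planar and tetrahedral, so four ligands adopt the sterically favoured tetrahedral geometry. → tetrahedral.
For [Pt(H2O)4]^2+: Water is neutral; balancing the +2 overall charge requires Pt(II). Group 10 minus oxidation state 2 gives a d⁸ configuration. A 5d d⁸ ion has a large crystal-field splitting; square planar leaves the high-energy d_{x²−y²} orbital empty and maximises CFSE. → square planar.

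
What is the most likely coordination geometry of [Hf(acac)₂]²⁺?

tetrahedral

Summing ligand charges against the +2 overall charge gives an oxidation state of +4 for hafnium.
Group 4 minus oxidation state 4 gives a d⁰ configuration.
Counting donor atoms: 2×acetylacetonate (bidentate) → 4 donors. Coordination number = 4.
A d⁰ ion has no crystal-field stabilisation preference between square planar and tetrahedral, so four ligands adopt the sterically favoured tetrahedral geometry.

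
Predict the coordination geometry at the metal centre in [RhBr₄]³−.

square planar

Ligand charges: each bromide is −1. With an overall charge of −3 the rhodium centre must be in the +1 oxidation state.
Group 9 minus oxidation state 1 gives a d⁸ configuration.
Coordination number: 4.
A 4d d⁸ ion has a large crystal-field splitting; square planar leaves the high-energy d_{x²−y²} orbital empty and maximises CFSE.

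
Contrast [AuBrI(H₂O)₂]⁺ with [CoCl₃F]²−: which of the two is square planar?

[AuBrI(H₂O)₂]⁺

For [AuBrI(H₂O)₂]⁺: Ligand charges: each bromide is −1; each iodide is −1; water is neutral. With an overall charge of +1 the gold centre must be in the +3 oxidation state. Au sits in group 11, so the d-electron count is 11 − 3 = 8. A 5d d⁸ ion has a large crystal-field splitting; square planar leaves the high-energy d_{x²−y²} orbital empty and maximises CFSE. → square planar.
For [CoCl₃F]²−: Ligand charges: each chloride is −1; each fluoride is −1. With an overall charge of −2 the cobalt centre must be in the +2 oxidation state. Group 9 minus oxidation state 2 gives a d⁷ configuration. For a high-spin 3d d⁷ ion with weak-field ligands the small Δₜ gives little square-planar CFSE advantage, so four ligands adopt the sterically favoured tetrahedral geometry. → tetrahedral.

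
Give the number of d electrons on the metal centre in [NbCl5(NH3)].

d⁰

Summing ligand charges against the 0 overall charge gives an oxidation state of +5 for niobium.
Nb sits in group 5, so the d-electron count is 5 − 5 = 0.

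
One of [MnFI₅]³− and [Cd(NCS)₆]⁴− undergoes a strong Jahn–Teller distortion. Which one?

[MnFI₅]³−: Ligand charges: each fluoride is −1; each iodide is −1. With an overall charge of −3 the manganese centre must be in the +3 oxidation state. Manganese is a group-7 element; Mn(III) is therefore d⁴. Fluoride and iodide are weak-field ligands for a first-row metal, so the complex is high-spin. The t₂g³e_g¹ (high-spin) configuration has an unevenly filled e_g set; the Jahn–Teller theorem predicts a tetragonal distortion (typically axial elongation) to lift the degeneracy.
[Cd(NCS)₆]⁴−: Ligand charges: each isothiocyanate is −1. With an overall charge of −4 the cadmium centre must be in the +2 oxidation state. Cadmium is a group-12 element; Cd(II) is therefore d¹⁰. The d¹⁰ configuration leaves the e_g set evenly filled (or empty) — no strong Jahn–Teller driving force.

[MnFI₅]³−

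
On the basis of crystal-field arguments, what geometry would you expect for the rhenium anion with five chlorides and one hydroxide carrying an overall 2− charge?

Ligand charges: each chloride is −1; each hydroxide is −1. With an overall charge of −2 the rhenium centre must be in the +4 oxidation state.
Group 7 minus oxidation state 4 gives a d³ configuration.
Coordination number: 6.
Six donors around a single metal centre give an octahedral coordination sphere.

octahedral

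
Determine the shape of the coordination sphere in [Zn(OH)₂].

linear

Summing ligand charges against the 0 overall charge gives an oxidation state of +2 for zinc.
Zn sits in group 12, so the d-electron count is 12 − 2 = 10.
With 2 monodentate ligands the coordination number is 2.
A d¹⁰ ion with only two ligands adopts a linear arrangement (sp hybridisation; no CFSE preference).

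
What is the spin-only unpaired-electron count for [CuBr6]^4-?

Each bromide is −1; balancing the −4 overall charge requires Cu(II).
Group 11 minus oxidation state 2 gives a d⁹ configuration.
In an octahedral field the d⁹ configuration is t₂g⁶e_g³ (only one arrangement possible), giving 1 unpaired electron.

1 unpaired electron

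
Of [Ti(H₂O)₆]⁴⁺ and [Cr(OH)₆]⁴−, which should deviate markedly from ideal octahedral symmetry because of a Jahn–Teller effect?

[Ti(H₂O)₆]⁴⁺: Ligand charges: water is neutral. With an overall charge of +4 the titanium centre must be in the +4 oxidation state. Group 4 minus oxidation state 4 gives a d⁰ configuration. The d⁰ configuration leaves the e_g set evenly filled (or empty) — no strong Jahn–Teller driving force.
[Cr(OH)₆]⁴−: Ligand charges: each hydroxide is −1. With an overall charge of −4 the chromium centre must be in the +2 oxidation state. Chromium is a group-6 element; Cr(II) is therefore d⁴. Hydroxide is a weak-field ligand for a first-row metal, so the complex is high-spin. The t₂g³e_g¹ (high-spin) configuration has an unevenly filled e_g set; the Jahn–Teller theorem predicts a tetragonal distortion (typically axial elongation) to lift the degeneracy.

[Cr(OH)₆]⁴−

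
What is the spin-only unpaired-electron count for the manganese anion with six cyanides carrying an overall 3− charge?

2

Each cyanide is −1; balancing the −3 overall charge requires Mn(III).
Group 7 minus oxidation state 3 gives a d⁴ configuration.
The spin state decides the count: Cyanide is a strong-field ligand (high in the spectrochemical series) for a first-row metal, so the complex is low-spin.
An octahedral low-spin d⁴ ion is t₂g⁴e_g⁰, giving 2 unpaired electrons.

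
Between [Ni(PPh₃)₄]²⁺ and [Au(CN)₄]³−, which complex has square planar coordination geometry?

[Ni(PPh₃)₄]²⁺

For [Ni(PPh₃)₄]²⁺: Triphenylphosphine is neutral; balancing the +2 overall charge requires Ni(II). Nickel is a group-10 element; Ni(II) is therefore d⁸. Triphenylphosphine is a strong-field ligand (high in the spectrochemical series). A 3d d⁸ ion with strong-field ligands gains enough CFSE to favour square planar over tetrahedral. → square planar.
For [Au(CN)₄]³−: Ligand charges: each cyanide is −1. With an overall charge of −3 the gold centre must be in the +1 oxidation state. Group 11 minus oxidation state 1 gives a d¹⁰ configuration. A d¹⁰ ion has no crystal-field stabilisation preference between square planar and tetrahedral, so four ligands adopt the sterically favoured tetrahedral geometry. → tetrahedral.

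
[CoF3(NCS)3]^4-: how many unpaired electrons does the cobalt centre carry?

Summing ligand charges against the −4 overall charge gives an oxidation state of +2 for cobalt.
Group 9 minus oxidation state 2 gives a d⁷ configuration.
The spin state decides the count: Fluoride and isothiocyanate are weak-field ligands for a first-row metal, so the complex is high-spin.
An octahedral high-spin d⁷ ion is t₂g⁵e_g², giving 3 unpaired electrons.

3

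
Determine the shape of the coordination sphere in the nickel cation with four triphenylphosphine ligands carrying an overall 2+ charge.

Summing ligand charges against the +2 overall charge gives an oxidation state of +2 for nickel.
Nickel is a group-10 element; Ni(II) is therefore d⁸.
With 4 monodentate ligands the coordination number is 4.
Triphenylphosphine is a strong-field ligand (high in the spectrochemical series).
A 3d d⁸ ion with strong-field ligands gains enough CFSE to favour square planar over tetrahedral.

square planar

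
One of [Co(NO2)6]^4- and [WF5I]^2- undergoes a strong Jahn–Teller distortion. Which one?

[Co(NO2)6]^4-

[Co(NO2)6]^4-: Ligand charges: each nitro (N-bound nitrite) is −1. With an overall charge of −4 the cobalt centre must be in the +2 oxidation state. Cobalt is a group-9 element; Co(II) is therefore d⁷. Nitro (N-bound nitrite) is a strong-field ligand (high in the spectrochemical series) for a first-row metal, so the complex is low-spin. The t₂g⁶e_g¹ (low-spin) configuration has an unevenly filled e_g set; the Jahn–Teller theorem predicts a tetragonal distortion (typically axial elongation) to lift the degeneracy.
[WF5I]^2-: Summing ligand charges against the −2 overall charge gives an oxidation state of +4 for tungsten. W sits in group 6, so the d-electron count is 6 − 4 = 2. The d² configuration leaves the e_g set evenly filled (or empty) — no strong Jahn–Teller driving force.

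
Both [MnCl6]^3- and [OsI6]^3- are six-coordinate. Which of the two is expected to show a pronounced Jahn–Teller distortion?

[MnCl6]^3-

[MnCl6]^3-: Each chloride is −1; balancing the −3 overall charge requires Mn(III). Manganese is a group-7 element; Mn(III) is therefore d⁴. Chloride is a weak-field ligand for a first-row metal, so the complex is high-spin. The t₂g³e_g¹ (high-spin) configuration has an unevenly filled e_g set; the Jahn–Teller theorem predicts a tetragonal distortion (typically axial elongation) to lift the degeneracy.
[OsI6]^3-: Ligand charges: each iodide is −1. With an overall charge of −3 the osmium centre must be in the +3 oxidation state. Group 8 minus oxidation state 3 gives a d⁵ configuration. A 5d ion has a large Δₒ and is invariably low-spin. The d⁵ configuration leaves the e_g set evenly filled (or empty) — no strong Jahn–Teller driving force.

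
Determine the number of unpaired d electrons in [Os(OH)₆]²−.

2

Each hydroxide is −1; balancing the −2 overall charge requires Os(IV).
Os sits in group 8, so the d-electron count is 8 − 4 = 4.
The spin state decides the count: a 5d ion has a large Δₒ and is invariably low-spin.
An octahedral low-spin d⁴ ion is t₂g⁴e_g⁰, giving 2 unpaired electrons.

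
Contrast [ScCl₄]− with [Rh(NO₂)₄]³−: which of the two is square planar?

For [ScCl₄]−: Each chloride is −1; balancing the −1 overall charge requires Sc(III). Scandium is a group-3 element; Sc(III) is therefore d⁰. A d⁰ ion has no crystal-field stabilisation preference between square planar and tetrahedral, so four ligands adopt the sterically favoured tetrahedral geometry. → tetrahedral.
For [Rh(NO₂)₄]³−: Summing ligand charges against the −3 overall charge gives an oxidation state of +1 for rhodium. Rhodium is a group-9 element; Rh(I) is therefore d⁸. A 4d d⁸ ion has a large crystal-field splitting; square planar leaves the high-energy d_{x²−y²} orbital empty and maximises CFSE. → square planar.

[Rh(NO₂)₄]³−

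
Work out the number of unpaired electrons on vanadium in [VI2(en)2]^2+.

Summing ligand charges against the +2 overall charge gives an oxidation state of +4 for vanadium.
Vanadium is a group-5 element; V(IV) is therefore d¹.
Counting donor atoms: 2×iodide (monodentate) → 2 donors; 2×ethylenediamine (bidentate) → 4 donors. Coordination number = 6.
In an octahedral field the d¹ configuration is t₂g¹e_g⁰ (only one arrangement possible), giving 1 unpaired electron.

1 unpaired electron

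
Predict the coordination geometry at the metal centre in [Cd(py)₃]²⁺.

Summing ligand charges against the +2 overall charge gives an oxidation state of +2 for cadmium.
Cd sits in group 12, so the d-electron count is 12 − 2 = 10.
With 3 monodentate ligands the coordination number is 3.
Three ligands around a d¹⁰ centre minimise repulsion in a trigonal-planar arrangement.

trigonal planar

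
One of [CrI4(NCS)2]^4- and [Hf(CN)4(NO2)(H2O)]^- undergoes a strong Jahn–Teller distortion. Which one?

[CrI4(NCS)2]^4-: Summing ligand charges against the −4 overall charge gives an oxidation state of +2 for chromium. Group 6 minus oxidation state 2 gives a d⁴ configuration. Iodide and isothiocyanate are weak-field ligands for a first-row metal, so the complex is high-spin. The t₂g³e_g¹ (high-spin) configuration has an unevenly filled e_g set; the Jahn–Teller theorem predicts a tetragonal distortion (typically axial elongation) to lift the degeneracy.
[Hf(CN)4(NO2)(H2O)]^-: Each cyanide is −1; each nitro (N-bound nitrite) is −1; water is neutral; balancing the −1 overall charge requires Hf(IV). Group 4 minus oxidation state 4 gives a d⁰ configuration. The d⁰ configuration leaves the e_g set evenly filled (or empty) — no strong Jahn–Teller driving force.

[CrI4(NCS)2]^4-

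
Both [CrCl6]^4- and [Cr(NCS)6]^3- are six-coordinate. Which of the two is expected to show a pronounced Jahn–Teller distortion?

[CrCl6]^4-: Summing ligand charges against the −4 overall charge gives an oxidation state of +2 for chromium. Group 6 minus oxidation state 2 gives a d⁴ configuration. Chloride is a weak-field ligand for a first-row metal, so the complex is high-spin. The t₂g³e_g¹ (high-spin) configuration has an unevenly filled e_g set; the Jahn–Teller theorem predicts a tetragonal distortion (typically axial elongation) to lift the degeneracy.
[Cr(NCS)6]^3-: Each isothiocyanate is −1; balancing the −3 overall charge requires Cr(III). Group 6 minus oxidation state 3 gives a d³ configuration. The d³ configuration leaves the e_g set evenly filled (or empty) — no strong Jahn–Teller driving force.

[CrCl6]^4-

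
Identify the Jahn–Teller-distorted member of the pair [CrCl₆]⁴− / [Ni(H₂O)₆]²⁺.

[CrCl₆]⁴−

[CrCl₆]⁴−: Ligand charges: each chloride is −1. With an overall charge of −4 the chromium centre must be in the +2 oxidation state. Chromium is a group-6 element; Cr(II) is therefore d⁴. Chloride is a weak-field ligand for a first-row metal, so the complex is high-spin. The t₂g³e_g¹ (high-spin) configuration has an unevenly filled e_g set; the Jahn–Teller theorem predicts a tetragonal distortion (typically axial elongation) to lift the degeneracy.
[Ni(H₂O)₆]²⁺: Summing ligand charges against the +2 overall charge gives an oxidation state of +2 for nickel. Group 10 minus oxidation state 2 gives a d⁸ configuration. The d⁸ configuration leaves the e_g set evenly filled (or empty) — no strong Jahn–Teller driving force.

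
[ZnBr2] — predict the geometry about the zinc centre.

Ligand charges: each bromide is −1. With an overall charge of 0 the zinc centre must be in the +2 oxidation state.
Group 12 minus oxidation state 2 gives a d¹⁰ configuration.
With 2 monodentate ligands the coordination number is 2.
A d¹⁰ ion with only two ligands adopts a linear arrangement (sp hybridisation; no CFSE preference).

linear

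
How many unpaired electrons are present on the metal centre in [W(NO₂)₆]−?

Summing ligand charges against the −1 overall charge gives an oxidation state of +5 for tungsten.
W sits in group 6, so the d-electron count is 6 − 5 = 1.
In an octahedral field the d¹ configuration is t₂g¹e_g⁰ (only one arrangement possible), giving 1 unpaired electron.

1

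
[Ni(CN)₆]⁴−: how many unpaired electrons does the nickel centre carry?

Ligand charges: each cyanide is −1. With an overall charge of −4 the nickel centre must be in the +2 oxidation state.
Ni sits in group 10, so the d-electron count is 10 − 2 = 8.
In an octahedral field the d⁸ configuration is t₂g⁶e_g² (only one arrangement possible), giving 2 unpaired electrons.

2 unpaired electrons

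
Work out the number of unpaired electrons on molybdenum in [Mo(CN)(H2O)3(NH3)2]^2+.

3 unpaired electrons

Summing ligand charges against the +2 overall charge gives an oxidation state of +3 for molybdenum.
Molybdenum is a group-6 element; Mo(III) is therefore d³.
In an octahedral field the d³ configuration is t₂g³e_g⁰ (only one arrangement possible), giving 3 unpaired electrons.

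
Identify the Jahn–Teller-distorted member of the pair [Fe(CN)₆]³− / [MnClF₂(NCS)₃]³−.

[MnClF₂(NCS)₃]³−

[Fe(CN)₆]³−: Ligand charges: each cyanide is −1. With an overall charge of −3 the iron centre must be in the +3 oxidation state. Iron is a group-8 element; Fe(III) is therefore d⁵. Cyanide is a strong-field ligand (high in the spectrochemical series) for a first-row metal, so the complex is low-spin. The d⁵ configuration leaves the e_g set evenly filled (or empty) — no strong Jahn–Teller driving force.
[MnClF₂(NCS)₃]³−: Summing ligand charges against the −3 overall charge gives an oxidation state of +3 for manganese. Manganese is a group-7 element; Mn(III) is therefore d⁴. Chloride, fluoride, and isothiocyanate are weak-field ligands for a first-row metal, so the complex is high-spin. The t₂g³e_g¹ (high-spin) configuration has an unevenly filled e_g set; the Jahn–Teller theorem predicts a tetragonal distortion (typically axial elongation) to lift the degeneracy.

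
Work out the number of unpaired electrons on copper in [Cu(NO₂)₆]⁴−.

1

Each nitro (N-bound nitrite) is −1; balancing the −4 overall charge requires Cu(II).
Group 11 minus oxidation state 2 gives a d⁹ configuration.
In an octahedral field the d⁹ configuration is t₂g⁶e_g³ (only one arrangement possible), giving 1 unpaired electron.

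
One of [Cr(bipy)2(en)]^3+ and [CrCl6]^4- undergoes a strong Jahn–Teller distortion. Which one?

[Cr(bipy)2(en)]^3+: Summing ligand charges against the +3 overall charge gives an oxidation state of +3 for chromium. Chromium is a group-6 element; Cr(III) is therefore d³. The d³ configuration leaves the e_g set evenly filled (or empty) — no strong Jahn–Teller driving force.
[CrCl6]^4-: Each chloride is −1; balancing the −4 overall charge requires Cr(II). Group 6 minus oxidation state 2 gives a d⁴ configuration. Chloride is a weak-field ligand for a first-row metal, so the complex is high-spin. The t₂g³e_g¹ (high-spin) configuration has an unevenly filled e_g set; the Jahn–Teller theorem predicts a tetragonal distortion (typically axial elongation) to lift the degeneracy.

[CrCl6]^4-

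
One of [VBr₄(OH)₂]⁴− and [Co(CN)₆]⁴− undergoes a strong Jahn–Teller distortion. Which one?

[Co(CN)₆]⁴−

[VBr₄(OH)₂]⁴−: Summing ligand charges against the −4 overall charge gives an oxidation state of +2 for vanadium. V sits in group 5, so the d-electron count is 5 − 2 = 3. The d³ configuration leaves the e_g set evenly filled (or empty) — no strong Jahn–Teller driving force.
[Co(CN)₆]⁴−: Each cyanide is −1; balancing the −4 overall charge requires Co(II). Co sits in group 9, so the d-electron count is 9 − 2 = 7. Cyanide is a strong-field ligand (high in the spectrochemical series) for a first-row metal, so the complex is low-spin. The t₂g⁶e_g¹ (low-spin) configuration has an unevenly filled e_g set; the Jahn–Teller theorem predicts a tetragonal distortion (typically axial elongation) to lift the degeneracy.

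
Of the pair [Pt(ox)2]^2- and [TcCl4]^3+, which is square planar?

[Pt(ox)2]^2-

For [Pt(ox)2]^2-: Ligand charges: each oxalate is −2. With an overall charge of −2 the platinum centre must be in the +2 oxidation state. Pt sits in group 10, so the d-electron count is 10 − 2 = 8. A 5d d⁸ ion has a large crystal-field splitting; square planar leaves the high-energy d_{x²−y²} orbital empty and maximises CFSE. → square planar.
For [TcCl4]^3+: Each chloride is −1; balancing the +3 overall charge requires Tc(VII). Technetium is a group-7 element; Tc(VII) is therefore d⁰. A d⁰ ion has no crystal-field stabilisation preference between square planar and tetrahedral, so four ligands adopt the sterically favoured tetrahedral geometry. → tetrahedral.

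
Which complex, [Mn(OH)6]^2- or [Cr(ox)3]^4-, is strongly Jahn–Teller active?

[Mn(OH)6]^2-: Each hydroxide is −1; balancing the −2 overall charge requires Mn(IV). Group 7 minus oxidation state 4 gives a d³ configuration. The d³ configuration leaves the e_g set evenly filled (or empty) — no strong Jahn–Teller driving force.
[Cr(ox)3]^4-: Ligand charges: each oxalate is −2. With an overall charge of −4 the chromium centre must be in the +2 oxidation state. Cr sits in group 6, so the d-electron count is 6 − 2 = 4. Oxalate is a weak-field ligand for a first-row metal, so the complex is high-spin. The t₂g³e_g¹ (high-spin) configuration has an unevenly filled e_g set; the Jahn–Teller theorem predicts a tetragonal distortion (typically axial elongation) to lift the degeneracy.

[Cr(ox)3]^4-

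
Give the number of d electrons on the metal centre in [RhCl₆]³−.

Each chloride is −1; balancing the −3 overall charge requires Rh(III).
Group 9 minus oxidation state 3 gives a d⁶ configuration.

d⁶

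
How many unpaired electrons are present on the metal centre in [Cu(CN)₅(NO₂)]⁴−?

Summing ligand charges against the −4 overall charge gives an oxidation state of +2 for copper.
Copper is a group-11 element; Cu(II) is therefore d⁹.
In an octahedral field the d⁹ configuration is t₂g⁶e_g³ (only one arrangement possible), giving 1 unpaired electron.

1 unpaired electron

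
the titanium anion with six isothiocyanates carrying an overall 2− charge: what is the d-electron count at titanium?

d⁰

Summing ligand charges against the −2 overall charge gives an oxidation state of +4 for titanium.
Ti sits in group 4, so the d-electron count is 4 − 4 = 0.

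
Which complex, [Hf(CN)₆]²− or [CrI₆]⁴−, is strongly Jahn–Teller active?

[Hf(CN)₆]²−: Ligand charges: each cyanide is −1. With an overall charge of −2 the hafnium centre must be in the +4 oxidation state. Hf sits in group 4, so the d-electron count is 4 − 4 = 0. The d⁰ configuration leaves the e_g set evenly filled (or empty) — no strong Jahn–Teller driving force.
[CrI₆]⁴−: Each iodide is −1; balancing the −4 overall charge requires Cr(II). Group 6 minus oxidation state 2 gives a d⁴ configuration. Iodide is a weak-field ligand for a first-row metal, so the complex is high-spin. The t₂g³e_g¹ (high-spin) configuration has an unevenly filled e_g set; the Jahn–Teller theorem predicts a tetragonal distortion (typically axial elongation) to lift the degeneracy.

[CrI₆]⁴−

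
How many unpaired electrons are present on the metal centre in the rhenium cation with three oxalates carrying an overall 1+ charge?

Ligand charges: each oxalate is −2. With an overall charge of +1 the rhenium centre must be in the +7 oxidation state.
Re sits in group 7, so the d-electron count is 7 − 7 = 0.
Counting donor atoms: 3×oxalate (bidentate) → 6 donors. Coordination number = 6.
In an octahedral field the d⁰ configuration is t₂g⁰e_g⁰, giving 0 unpaired electrons.

0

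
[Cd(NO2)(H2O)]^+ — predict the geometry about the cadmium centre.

Summing ligand charges against the +1 overall charge gives an oxidation state of +2 for cadmium.
Group 12 minus oxidation state 2 gives a d¹⁰ configuration.
With 2 monodentate ligands the coordination number is 2.
A d¹⁰ ion with only two ligands adopts a linear arrangement (sp hybridisation; no CFSE preference).

linear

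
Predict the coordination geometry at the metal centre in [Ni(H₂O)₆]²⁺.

Water is neutral; balancing the +2 overall charge requires Ni(II).
Nickel is a group-10 element; Ni(II) is therefore d⁸.
Coordination number: 6.
Six donors around a single metal centre give an octahedral coordination sphere.

octahedral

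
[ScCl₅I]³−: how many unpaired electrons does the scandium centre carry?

0 unpaired electrons

Summing ligand charges against the −3 overall charge gives an oxidation state of +3 for scandium.
Sc sits in group 3, so the d-electron count is 3 − 3 = 0.
In an octahedral field the d⁰ configuration is t₂g⁰e_g⁰, giving 0 unpaired electrons.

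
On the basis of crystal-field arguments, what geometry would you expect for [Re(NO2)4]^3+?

Each nitro (N-bound nitrite) is −1; balancing the +3 overall charge requires Re(VII).
Group 7 minus oxidation state 7 gives a d⁰ configuration.
Coordination number: 4.
A d⁰ ion has no crystal-field stabilisation preference between square planar and tetrahedral, so four ligands adopt the sterically favoured tetrahedral geometry.

tetrahedral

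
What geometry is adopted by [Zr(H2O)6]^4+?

Ligand charges: water is neutral. With an overall charge of +4 the zirconium centre must be in the +4 oxidation state.
Group 4 minus oxidation state 4 gives a d⁰ configuration.
Coordination number: 6.
Six donors around a single metal centre give an octahedral coordination sphere.

octahedral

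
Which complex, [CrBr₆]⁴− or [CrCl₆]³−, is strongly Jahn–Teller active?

[CrBr₆]⁴−: Ligand charges: each bromide is −1. With an overall charge of −4 the chromium centre must be in the +2 oxidation state. Cr sits in group 6, so the d-electron count is 6 − 2 = 4. Bromide is a weak-field ligand for a first-row metal, so the complex is high-spin. The t₂g³e_g¹ (high-spin) configuration has an unevenly filled e_g set; the Jahn–Teller theorem predicts a tetragonal distortion (typically axial elongation) to lift the degeneracy.
[CrCl₆]³−: Summing ligand charges against the −3 overall charge gives an oxidation state of +3 for chromium. Chromium is a group-6 element; Cr(III) is therefore d³. The d³ configuration leaves the e_g set evenly filled (or empty) — no strong Jahn–Teller driving force.

[CrBr₆]⁴−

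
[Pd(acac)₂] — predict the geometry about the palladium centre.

square planar

Ligand charges: each acetylacetonate is −1. With an overall charge of 0 the palladium centre must be in the +2 oxidation state.
Palladium is a group-10 element; Pd(II) is therefore d⁸.
Counting donor atoms: 2×acetylacetonate (bidentate) → 4 donors. Coordination number = 4.
A 4d d⁸ ion has a large crystal-field splitting; square planar leaves the high-energy d_{x²−y²} orbital empty and maximises CFSE.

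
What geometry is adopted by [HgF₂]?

Each fluoride is −1; balancing the 0 overall charge requires Hg(II).
Mercury is a group-12 element; Hg(II) is therefore d¹⁰.
With 2 monodentate ligands the coordination number is 2.
A d¹⁰ ion with only two ligands adopts a linear arrangement (sp hybridisation; no CFSE preference).

linear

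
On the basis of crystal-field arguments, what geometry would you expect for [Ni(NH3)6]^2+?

Ammonia is neutral; balancing the +2 overall charge requires Ni(II).
Group 10 minus oxidation state 2 gives a d⁸ configuration.
With 6 monodentate ligands the coordination number is 6.
Six donors around a single metal centre give an octahedral coordination sphere.

octahedral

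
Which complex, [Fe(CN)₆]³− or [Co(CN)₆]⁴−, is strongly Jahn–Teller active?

[Fe(CN)₆]³−: Summing ligand charges against the −3 overall charge gives an oxidation state of +3 for iron. Group 8 minus oxidation state 3 gives a d⁵ configuration. Cyanide is a strong-field ligand (high in the spectrochemical series) for a first-row metal, so the complex is low-spin. The d⁵ configuration leaves the e_g set evenly filled (or empty) — no strong Jahn–Teller driving force.
[Co(CN)₆]⁴−: Summing ligand charges against the −4 overall charge gives an oxidation state of +2 for cobalt. Cobalt is a group-9 element; Co(II) is therefore d⁷. Cyanide is a strong-field ligand (high in the spectrochemical series) for a first-row metal, so the complex is low-spin. The t₂g⁶e_g¹ (low-spin) configuration has an unevenly filled e_g set; the Jahn–Teller theorem predicts a tetragonal distortion (typically axial elongation) to lift the degeneracy.

[Co(CN)₆]⁴−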